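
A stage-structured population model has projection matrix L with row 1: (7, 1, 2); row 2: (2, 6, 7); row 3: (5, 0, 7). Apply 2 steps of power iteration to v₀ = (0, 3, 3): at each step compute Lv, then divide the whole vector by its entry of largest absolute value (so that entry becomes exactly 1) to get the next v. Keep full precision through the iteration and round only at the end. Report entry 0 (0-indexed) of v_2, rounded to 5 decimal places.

Lv0 = (9.000000, 39.000000, 21.000000); divide by 39.000000 → v1 = (0.230769, 1.000000, 0.538462)
Lv1 = (3.692308, 10.230769, 4.923077); divide by 10.230769 → v2 = (0.360902, 1.000000, 0.481203)
Requested entry of v2: 144/399 = 0.36090

0.36090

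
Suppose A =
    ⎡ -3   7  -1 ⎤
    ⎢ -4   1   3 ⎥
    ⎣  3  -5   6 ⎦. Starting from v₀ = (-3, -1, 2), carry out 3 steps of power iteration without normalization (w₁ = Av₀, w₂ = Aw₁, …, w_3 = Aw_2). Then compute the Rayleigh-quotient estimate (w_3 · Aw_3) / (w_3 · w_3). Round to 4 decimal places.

λ ≈ 0.8638

w1 = Av₀ = ((-3)·(-3) + 7·(-1) + (-1)·2; (-4)·(-3) + 1·(-1) + 3·2; 3·(-3) + (-5)·(-1) + 6·2) = (0, 17, 8)
w2 = Aw1 = ((-3)·0 + 7·17 + (-1)·8; (-4)·0 + 1·17 + 3·8; 3·0 + (-5)·17 + 6·8) = (111, 41, -37)
w3 = Aw2 = (-9, -514, -94)
Aw3 = (-3477, -760, 1979)
w3·Aw3 = (-9)·(-3477) + (-514)·(-760) + (-94)·1979 = 235907; w3·w3 = (-9)·(-9) + (-514)·(-514) + (-94)·(-94) = 273113
λ ≈ 235907/273113 = 0.8638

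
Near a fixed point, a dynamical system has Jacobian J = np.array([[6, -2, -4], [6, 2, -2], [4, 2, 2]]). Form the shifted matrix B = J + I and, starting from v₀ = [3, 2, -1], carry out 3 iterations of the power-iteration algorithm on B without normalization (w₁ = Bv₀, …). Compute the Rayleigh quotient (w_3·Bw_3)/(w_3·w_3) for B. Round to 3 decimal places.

B = J + I has rows (7, -2, -4); (6, 3, -2); (4, 2, 3)
w1 = Bv₀ = (21, 26, 13)
w2 = Bw1 = (43, 178, 175)
w3 = Bw2 = (-755, 442, 1053)
Bw3 = (-10381, -5310, 1023)
w3·Bw3 = 6567854; w3·w3 = 1874198; μ ≈ 6567854/1874198 = 3.504

3.504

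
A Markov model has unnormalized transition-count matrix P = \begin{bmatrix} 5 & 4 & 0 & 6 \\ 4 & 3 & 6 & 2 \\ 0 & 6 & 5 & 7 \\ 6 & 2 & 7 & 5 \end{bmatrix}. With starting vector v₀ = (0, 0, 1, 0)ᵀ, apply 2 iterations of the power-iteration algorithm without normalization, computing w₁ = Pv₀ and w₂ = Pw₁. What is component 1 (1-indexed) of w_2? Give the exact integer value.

66

w1 = Pv₀ = (5·0 + 4·0 + 0·1 + 6·0; 4·0 + 3·0 + 6·1 + 2·0; 0·0 + 6·0 + 5·1 + 7·0; 6·0 + 2·0 + 7·1 + 5·0) = (0, 6, 5, 7)
w2 = Pw1 = (5·0 + 4·6 + 0·5 + 6·7; 4·0 + 3·6 + 6·5 + 2·7; 0·0 + 6·6 + 5·5 + 7·7; 6·0 + 2·6 + 7·5 + 5·7) = (66, 62, 110, 82)
The requested component of w2 is 66.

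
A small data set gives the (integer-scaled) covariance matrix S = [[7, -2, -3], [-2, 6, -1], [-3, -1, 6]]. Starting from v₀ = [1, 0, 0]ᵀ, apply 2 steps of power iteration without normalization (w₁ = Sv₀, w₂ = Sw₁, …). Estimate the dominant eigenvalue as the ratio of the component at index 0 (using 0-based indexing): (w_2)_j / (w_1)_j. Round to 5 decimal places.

λ ≈ 8.85714

w1 = Sv₀ = (7·1 + (-2)·0 + (-3)·0; (-2)·1 + 6·0 + (-1)·0; (-3)·1 + (-1)·0 + 6·0) = (7, -2, -3)
w2 = Sw1 = (7·7 + (-2)·(-2) + (-3)·(-3); (-2)·7 + 6·(-2) + (-1)·(-3); (-3)·7 + (-1)·(-2) + 6·(-3)) = (62, -23, -37)
Ratio at component: 62 / 7 = 8.85714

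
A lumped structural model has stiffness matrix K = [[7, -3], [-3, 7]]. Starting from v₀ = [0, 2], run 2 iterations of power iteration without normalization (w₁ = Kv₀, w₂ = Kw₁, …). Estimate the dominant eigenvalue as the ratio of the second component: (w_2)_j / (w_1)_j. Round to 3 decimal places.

w1 = Kv₀ = (7·0 + (-3)·2; (-3)·0 + 7·2) = (-6, 14)
w2 = Kw1 = (7·(-6) + (-3)·14; (-3)·(-6) + 7·14) = (-84, 116)
Ratio at component: 116 / 14 = 8.286

λ ≈ 8.286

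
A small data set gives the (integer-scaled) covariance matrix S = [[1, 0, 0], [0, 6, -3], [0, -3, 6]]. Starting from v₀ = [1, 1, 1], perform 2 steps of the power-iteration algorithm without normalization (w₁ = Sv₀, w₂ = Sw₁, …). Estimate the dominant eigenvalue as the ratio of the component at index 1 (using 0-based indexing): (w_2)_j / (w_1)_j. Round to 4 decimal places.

λ ≈ 3.0000

w1 = Sv₀ = (1·1 + 0·1 + 0·1; 0·1 + 6·1 + (-3)·1; 0·1 + (-3)·1 + 6·1) = (1, 3, 3)
w2 = Sw1 = (1·1 + 0·3 + 0·3; 0·1 + 6·3 + (-3)·3; 0·1 + (-3)·3 + 6·3) = (1, 9, 9)
Ratio at component: 9 / 3 = 3.0000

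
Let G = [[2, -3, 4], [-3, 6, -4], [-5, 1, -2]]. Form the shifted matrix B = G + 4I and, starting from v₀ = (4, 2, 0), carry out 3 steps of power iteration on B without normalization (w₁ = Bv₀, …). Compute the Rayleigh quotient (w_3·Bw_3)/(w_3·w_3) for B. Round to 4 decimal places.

B = G + 4I has rows (6, -3, 4); (-3, 10, -4); (-5, 1, 2)
w1 = Bv₀ = (6·4 + (-3)·2 + 4·0; (-3)·4 + 10·2 + (-4)·0; (-5)·4 + 1·2 + 2·0) = (18, 8, -18)
w2 = Bw1 = (6·18 + (-3)·8 + 4·(-18); (-3)·18 + 10·8 + (-4)·(-18); (-5)·18 + 1·8 + 2·(-18)) = (12, 98, -118)
w3 = Bw2 = (-694, 1416, -198)
Bw3 = (-9204, 17034, 4490)
w3·Bw3 = 29618700; w3·w3 = 2525896; μ ≈ 29618700/2525896 = 11.7260

11.7260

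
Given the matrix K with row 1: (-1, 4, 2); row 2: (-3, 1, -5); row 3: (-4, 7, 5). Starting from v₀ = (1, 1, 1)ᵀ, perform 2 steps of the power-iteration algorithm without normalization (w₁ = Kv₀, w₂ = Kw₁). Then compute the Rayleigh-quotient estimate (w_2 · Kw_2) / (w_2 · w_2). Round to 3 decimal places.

λ ≈ 2.297

w1 = Kv₀ = ((-1)·1 + 4·1 + 2·1; (-3)·1 + 1·1 + (-5)·1; (-4)·1 + 7·1 + 5·1) = (5, -7, 8)
w2 = Kw1 = ((-1)·5 + 4·(-7) + 2·8; (-3)·5 + 1·(-7) + (-5)·8; (-4)·5 + 7·(-7) + 5·8) = (-17, -62, -29)
Kw2 = (-289, 134, -511)
w2·Kw2 = (-17)·(-289) + (-62)·134 + (-29)·(-511) = 11424; w2·w2 = (-17)·(-17) + (-62)·(-62) + (-29)·(-29) = 4974
λ ≈ 11424/4974 = 2.297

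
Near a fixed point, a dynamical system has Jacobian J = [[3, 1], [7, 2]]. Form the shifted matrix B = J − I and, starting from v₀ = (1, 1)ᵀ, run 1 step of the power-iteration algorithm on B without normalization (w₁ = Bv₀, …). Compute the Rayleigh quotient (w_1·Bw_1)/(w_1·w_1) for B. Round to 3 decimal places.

B = J − I has rows (2, 1); (7, 1)
w1 = Bv₀ = (2·1 + 1·1; 7·1 + 1·1) = (3, 8)
Bw1 = (14, 29)
w1·Bw1 = 274; w1·w1 = 73; μ ≈ 274/73 = 3.753

3.753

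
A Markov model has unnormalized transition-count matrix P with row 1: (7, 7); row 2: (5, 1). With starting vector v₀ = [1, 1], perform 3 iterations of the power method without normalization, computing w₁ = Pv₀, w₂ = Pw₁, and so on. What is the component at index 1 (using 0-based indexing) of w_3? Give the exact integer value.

776

w1 = Pv₀ = (7·1 + 7·1; 5·1 + 1·1) = (14, 6)
w2 = Pw1 = (7·14 + 7·6; 5·14 + 1·6) = (140, 76)
w3 = Pw2 = (1512, 776)
The requested component of w3 is 776.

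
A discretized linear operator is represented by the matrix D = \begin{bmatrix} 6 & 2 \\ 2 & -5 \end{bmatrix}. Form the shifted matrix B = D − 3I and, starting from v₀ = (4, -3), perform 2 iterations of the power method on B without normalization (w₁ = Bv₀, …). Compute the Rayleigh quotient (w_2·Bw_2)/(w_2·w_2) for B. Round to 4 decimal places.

B = D − 3I has rows (3, 2); (2, -8)
w1 = Bv₀ = (3·4 + 2·(-3); 2·4 + (-8)·(-3)) = (6, 32)
w2 = Bw1 = (3·6 + 2·32; 2·6 + (-8)·32) = (82, -244)
Bw2 = (-242, 2116)
w2·Bw2 = -536148; w2·w2 = 66260; μ ≈ -536148/66260 = -8.0916

-8.0916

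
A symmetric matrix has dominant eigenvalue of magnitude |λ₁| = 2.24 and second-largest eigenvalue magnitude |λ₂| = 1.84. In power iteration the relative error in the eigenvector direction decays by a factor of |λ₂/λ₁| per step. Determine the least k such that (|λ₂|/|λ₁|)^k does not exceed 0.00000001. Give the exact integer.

|λ₂/λ₁| = 1.84/2.24 = 0.82143
Need k ≥ ln(0.00000001) / ln(0.82143) = -18.4207 / -0.1967 ≈ 93.644
Smallest integer k satisfying the bound: 94

94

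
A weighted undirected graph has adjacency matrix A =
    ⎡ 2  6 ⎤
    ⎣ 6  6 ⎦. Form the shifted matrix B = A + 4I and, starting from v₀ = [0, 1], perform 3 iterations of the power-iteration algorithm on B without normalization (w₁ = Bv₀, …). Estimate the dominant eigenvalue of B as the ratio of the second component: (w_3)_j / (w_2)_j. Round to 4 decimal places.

B = A + 4I has rows (6, 6); (6, 10)
w1 = Bv₀ = (6·0 + 6·1; 6·0 + 10·1) = (6, 10)
w2 = Bw1 = (6·6 + 6·10; 6·6 + 10·10) = (96, 136)
w3 = Bw2 = (1392, 1936)
Ratio: 1936/136 = 14.2353

14.2353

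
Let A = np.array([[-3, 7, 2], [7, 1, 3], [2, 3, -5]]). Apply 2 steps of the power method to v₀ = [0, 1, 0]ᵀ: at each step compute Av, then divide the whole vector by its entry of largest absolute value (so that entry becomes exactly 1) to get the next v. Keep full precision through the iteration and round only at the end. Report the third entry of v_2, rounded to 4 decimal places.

0.0339

Av0 = (7.00000, 1.00000, 3.00000); divide by 7.00000 → v1 = (1.00000, 0.14286, 0.42857)
Av1 = (-1.14286, 8.42857, 0.28571); divide by 8.42857 → v2 = (-0.13559, 1.00000, 0.03390)
Requested entry of v2: 2/59 = 0.0339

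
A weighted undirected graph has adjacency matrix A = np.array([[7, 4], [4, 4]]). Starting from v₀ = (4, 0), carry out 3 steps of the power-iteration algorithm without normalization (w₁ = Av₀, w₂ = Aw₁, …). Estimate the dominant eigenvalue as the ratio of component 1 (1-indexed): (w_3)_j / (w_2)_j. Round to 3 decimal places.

w1 = Av₀ = (28, 16)
w2 = Aw1 = (260, 176)
w3 = Aw2 = (2524, 1744)
Ratio at component: 2524 / 260 = 9.708

λ ≈ 9.708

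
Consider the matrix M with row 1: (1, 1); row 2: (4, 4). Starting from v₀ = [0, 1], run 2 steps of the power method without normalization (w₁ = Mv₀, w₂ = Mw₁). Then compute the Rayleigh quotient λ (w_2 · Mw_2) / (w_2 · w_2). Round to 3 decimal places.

5.000

w1 = Mv₀ = (1·0 + 1·1; 4·0 + 4·1) = (1, 4)
w2 = Mw1 = (1·1 + 1·4; 4·1 + 4·4) = (5, 20)
Mw2 = (25, 100)
w2·Mw2 = 5·25 + 20·100 = 2125; w2·w2 = 5·5 + 20·20 = 425
λ ≈ 2125/425 = 5.000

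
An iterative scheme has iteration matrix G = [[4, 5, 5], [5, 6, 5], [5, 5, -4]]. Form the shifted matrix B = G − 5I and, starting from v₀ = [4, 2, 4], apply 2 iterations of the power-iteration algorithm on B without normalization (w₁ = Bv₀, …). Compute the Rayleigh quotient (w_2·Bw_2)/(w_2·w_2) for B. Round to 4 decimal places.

-0.0791

B = G − 5I has rows (-1, 5, 5); (5, 1, 5); (5, 5, -9)
w1 = Bv₀ = (26, 42, -6)
w2 = Bw1 = (154, 142, 394)
Bw2 = (2526, 2882, -2066)
w2·Bw2 = -15756; w2·w2 = 199116; μ ≈ -15756/199116 = -0.0791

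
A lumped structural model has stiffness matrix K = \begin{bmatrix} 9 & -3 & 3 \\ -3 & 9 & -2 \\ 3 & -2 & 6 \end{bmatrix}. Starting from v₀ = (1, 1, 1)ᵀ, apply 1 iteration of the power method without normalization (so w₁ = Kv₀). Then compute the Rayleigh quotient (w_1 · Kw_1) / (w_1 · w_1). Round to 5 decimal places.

w1 = Kv₀ = (9·1 + (-3)·1 + 3·1; (-3)·1 + 9·1 + (-2)·1; 3·1 + (-2)·1 + 6·1) = (9, 4, 7)
Kw1 = (90, -5, 61)
w1·Kw1 = 9·90 + 4·(-5) + 7·61 = 1217; w1·w1 = 9·9 + 4·4 + 7·7 = 146
λ ≈ 1217/146 = 8.33562

λ ≈ 8.33562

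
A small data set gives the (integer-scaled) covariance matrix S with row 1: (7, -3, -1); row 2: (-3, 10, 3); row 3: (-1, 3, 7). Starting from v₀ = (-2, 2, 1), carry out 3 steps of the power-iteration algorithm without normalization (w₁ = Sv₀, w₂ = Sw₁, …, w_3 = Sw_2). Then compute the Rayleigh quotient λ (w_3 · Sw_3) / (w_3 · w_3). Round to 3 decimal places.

13.355

w1 = Sv₀ = (7·(-2) + (-3)·2 + (-1)·1; (-3)·(-2) + 10·2 + 3·1; (-1)·(-2) + 3·2 + 7·1) = (-21, 29, 15)
w2 = Sw1 = (7·(-21) + (-3)·29 + (-1)·15; (-3)·(-21) + 10·29 + 3·15; (-1)·(-21) + 3·29 + 7·15) = (-249, 398, 213)
w3 = Sw2 = (-3150, 5366, 2934)
Sw3 = (-41082, 71912, 39786)
w3·Sw3 = (-3150)·(-41082) + 5366·71912 + 2934·39786 = 632020216; w3·w3 = (-3150)·(-3150) + 5366·5366 + 2934·2934 = 47324812
λ ≈ 632020216/47324812 = 13.355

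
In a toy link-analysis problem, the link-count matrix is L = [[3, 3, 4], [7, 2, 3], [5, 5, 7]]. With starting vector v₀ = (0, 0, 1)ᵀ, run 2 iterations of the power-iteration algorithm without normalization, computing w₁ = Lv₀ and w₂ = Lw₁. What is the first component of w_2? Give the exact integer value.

w1 = Lv₀ = (4, 3, 7)
w2 = Lw1 = (49, 55, 84)
The requested component of w2 is 49.

49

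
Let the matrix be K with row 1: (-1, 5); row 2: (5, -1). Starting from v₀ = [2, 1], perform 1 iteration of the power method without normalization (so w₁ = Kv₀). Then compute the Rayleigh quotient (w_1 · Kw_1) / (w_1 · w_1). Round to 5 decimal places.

w1 = Kv₀ = ((-1)·2 + 5·1; 5·2 + (-1)·1) = (3, 9)
Kw1 = (42, 6)
w1·Kw1 = 3·42 + 9·6 = 180; w1·w1 = 3·3 + 9·9 = 90
λ ≈ 180/90 = 2.00000

2.00000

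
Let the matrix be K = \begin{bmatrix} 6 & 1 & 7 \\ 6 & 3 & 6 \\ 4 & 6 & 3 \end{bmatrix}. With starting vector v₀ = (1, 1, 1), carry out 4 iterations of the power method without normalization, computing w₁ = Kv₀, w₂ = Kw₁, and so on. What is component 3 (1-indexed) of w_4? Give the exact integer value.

w1 = Kv₀ = (14, 15, 13)
w2 = Kw1 = (190, 207, 185)
w3 = Kw2 = (2642, 2871, 2557)
w4 = Kw3 = (36622, 39807, 35465)
The requested component of w4 is 35465.

35465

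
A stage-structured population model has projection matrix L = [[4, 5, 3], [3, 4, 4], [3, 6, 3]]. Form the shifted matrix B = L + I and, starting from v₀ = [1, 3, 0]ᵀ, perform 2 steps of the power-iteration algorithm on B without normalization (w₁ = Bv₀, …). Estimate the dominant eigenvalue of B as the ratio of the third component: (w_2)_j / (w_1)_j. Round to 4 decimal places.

B = L + I has rows (5, 5, 3); (3, 5, 4); (3, 6, 4)
w1 = Bv₀ = (20, 18, 21)
w2 = Bw1 = (253, 234, 252)
Ratio: 252/21 = 12.0000

μ ≈ 12.0000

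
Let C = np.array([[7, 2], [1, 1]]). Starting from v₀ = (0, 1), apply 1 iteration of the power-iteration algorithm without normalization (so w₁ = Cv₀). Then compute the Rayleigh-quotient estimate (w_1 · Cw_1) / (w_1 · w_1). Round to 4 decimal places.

w1 = Cv₀ = (7·0 + 2·1; 1·0 + 1·1) = (2, 1)
Cw1 = (16, 3)
w1·Cw1 = 2·16 + 1·3 = 35; w1·w1 = 2·2 + 1·1 = 5
λ ≈ 35/5 = 7.0000

7.0000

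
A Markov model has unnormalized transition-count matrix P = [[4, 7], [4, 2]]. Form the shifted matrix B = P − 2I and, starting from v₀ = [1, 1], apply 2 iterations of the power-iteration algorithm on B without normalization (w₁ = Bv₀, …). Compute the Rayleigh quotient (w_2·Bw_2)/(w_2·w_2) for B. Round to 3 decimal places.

B = P − 2I has rows (2, 7); (4, 0)
w1 = Bv₀ = (9, 4)
w2 = Bw1 = (46, 36)
Bw2 = (344, 184)
w2·Bw2 = 22448; w2·w2 = 3412; μ ≈ 22448/3412 = 6.579

6.579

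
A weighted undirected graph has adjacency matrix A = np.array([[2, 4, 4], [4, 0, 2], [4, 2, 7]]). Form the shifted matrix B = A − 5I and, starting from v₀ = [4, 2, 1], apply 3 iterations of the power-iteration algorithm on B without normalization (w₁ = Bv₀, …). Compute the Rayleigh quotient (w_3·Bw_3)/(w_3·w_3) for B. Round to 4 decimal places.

B = A − 5I has rows (-3, 4, 4); (4, -5, 2); (4, 2, 2)
w1 = Bv₀ = (0, 8, 22)
w2 = Bw1 = (120, 4, 60)
w3 = Bw2 = (-104, 580, 608)
Bw3 = (5064, -2100, 1960)
w3·Bw3 = -552976; w3·w3 = 716880; μ ≈ -552976/716880 = -0.7714

-0.7714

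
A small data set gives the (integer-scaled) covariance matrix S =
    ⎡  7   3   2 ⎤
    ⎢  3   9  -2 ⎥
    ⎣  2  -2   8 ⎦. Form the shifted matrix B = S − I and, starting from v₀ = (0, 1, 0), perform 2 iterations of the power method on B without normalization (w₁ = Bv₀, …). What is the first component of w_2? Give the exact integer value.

38

B = S − I has rows (6, 3, 2); (3, 8, -2); (2, -2, 7)
w1 = Bv₀ = (6·0 + 3·1 + 2·0; 3·0 + 8·1 + (-2)·0; 2·0 + (-2)·1 + 7·0) = (3, 8, -2)
w2 = Bw1 = (6·3 + 3·8 + 2·(-2); 3·3 + 8·8 + (-2)·(-2); 2·3 + (-2)·8 + 7·(-2)) = (38, 77, -24)
Requested component of w2: 38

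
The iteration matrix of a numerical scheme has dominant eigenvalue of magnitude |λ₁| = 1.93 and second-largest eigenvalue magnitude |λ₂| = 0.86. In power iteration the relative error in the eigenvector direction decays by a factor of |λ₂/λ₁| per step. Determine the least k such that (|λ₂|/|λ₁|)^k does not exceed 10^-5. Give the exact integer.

|λ₂/λ₁| = 0.86/1.93 = 0.44560
Need k ≥ ln(10^-5) / ln(0.44560) = -11.5129 / -0.8083 ≈ 14.243
Smallest integer k satisfying the bound: 15

15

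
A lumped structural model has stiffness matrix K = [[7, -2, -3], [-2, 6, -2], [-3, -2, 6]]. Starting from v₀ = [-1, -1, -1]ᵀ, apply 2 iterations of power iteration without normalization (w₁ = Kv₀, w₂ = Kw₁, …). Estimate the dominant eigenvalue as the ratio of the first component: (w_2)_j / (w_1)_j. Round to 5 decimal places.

3.50000

w1 = Kv₀ = (7·(-1) + (-2)·(-1) + (-3)·(-1); (-2)·(-1) + 6·(-1) + (-2)·(-1); (-3)·(-1) + (-2)·(-1) + 6·(-1)) = (-2, -2, -1)
w2 = Kw1 = (7·(-2) + (-2)·(-2) + (-3)·(-1); (-2)·(-2) + 6·(-2) + (-2)·(-1); (-3)·(-2) + (-2)·(-2) + 6·(-1)) = (-7, -6, 4)
Ratio at component: -7 / -2 = 3.50000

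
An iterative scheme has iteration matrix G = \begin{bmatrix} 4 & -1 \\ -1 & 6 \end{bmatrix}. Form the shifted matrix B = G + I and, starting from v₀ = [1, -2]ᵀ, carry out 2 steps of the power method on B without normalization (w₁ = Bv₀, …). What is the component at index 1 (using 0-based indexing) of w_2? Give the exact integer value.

-112

B = G + I has rows (5, -1); (-1, 7)
w1 = Bv₀ = (7, -15)
w2 = Bw1 = (50, -112)
Requested component of w2: -112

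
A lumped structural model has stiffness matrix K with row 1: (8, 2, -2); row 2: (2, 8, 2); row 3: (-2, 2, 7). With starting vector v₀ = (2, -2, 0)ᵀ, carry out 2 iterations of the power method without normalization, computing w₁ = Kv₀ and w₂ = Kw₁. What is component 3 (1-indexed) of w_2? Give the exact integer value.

w1 = Kv₀ = (12, -12, -8)
w2 = Kw1 = (88, -88, -104)
The requested component of w2 is -104.

-104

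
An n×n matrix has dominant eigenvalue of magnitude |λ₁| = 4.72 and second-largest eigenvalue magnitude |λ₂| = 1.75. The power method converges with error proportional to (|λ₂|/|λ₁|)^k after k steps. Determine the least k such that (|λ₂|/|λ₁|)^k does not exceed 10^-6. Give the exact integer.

|λ₂/λ₁| = 1.75/4.72 = 0.37076
Need k ≥ ln(10^-6) / ln(0.37076) = -13.8155 / -0.9922 ≈ 13.924
Smallest integer k satisfying the bound: 14

14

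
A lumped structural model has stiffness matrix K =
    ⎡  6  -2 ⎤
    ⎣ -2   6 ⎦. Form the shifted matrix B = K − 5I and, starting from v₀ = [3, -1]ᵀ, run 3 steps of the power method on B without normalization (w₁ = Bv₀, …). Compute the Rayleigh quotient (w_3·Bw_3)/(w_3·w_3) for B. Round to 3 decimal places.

B = K − 5I has rows (1, -2); (-2, 1)
w1 = Bv₀ = (1·3 + (-2)·(-1); (-2)·3 + 1·(-1)) = (5, -7)
w2 = Bw1 = (1·5 + (-2)·(-7); (-2)·5 + 1·(-7)) = (19, -17)
w3 = Bw2 = (53, -55)
Bw3 = (163, -161)
w3·Bw3 = 17494; w3·w3 = 5834; μ ≈ 17494/5834 = 2.999

2.999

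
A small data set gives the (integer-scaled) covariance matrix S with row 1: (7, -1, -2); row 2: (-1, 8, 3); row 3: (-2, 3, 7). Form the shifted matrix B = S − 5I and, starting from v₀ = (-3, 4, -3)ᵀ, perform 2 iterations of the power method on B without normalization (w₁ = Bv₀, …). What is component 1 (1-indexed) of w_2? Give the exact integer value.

B = S − 5I has rows (2, -1, -2); (-1, 3, 3); (-2, 3, 2)
w1 = Bv₀ = (-4, 6, 12)
w2 = Bw1 = (-38, 58, 50)
Requested component of w2: -38

-38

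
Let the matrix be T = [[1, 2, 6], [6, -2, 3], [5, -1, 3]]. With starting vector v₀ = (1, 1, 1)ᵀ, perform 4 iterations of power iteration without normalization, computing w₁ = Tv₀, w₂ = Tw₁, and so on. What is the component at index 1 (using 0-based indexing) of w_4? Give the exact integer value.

3679

w1 = Tv₀ = (9, 7, 7)
w2 = Tw1 = (65, 61, 59)
w3 = Tw2 = (541, 445, 441)
w4 = Tw3 = (4077, 3679, 3583)
The requested component of w4 is 3679.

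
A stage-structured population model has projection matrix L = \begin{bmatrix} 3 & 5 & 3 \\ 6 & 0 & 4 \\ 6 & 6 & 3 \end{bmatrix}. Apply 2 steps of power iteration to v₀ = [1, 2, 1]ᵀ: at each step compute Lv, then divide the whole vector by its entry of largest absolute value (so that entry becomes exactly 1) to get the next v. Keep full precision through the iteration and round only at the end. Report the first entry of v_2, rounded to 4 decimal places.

0.7352

Lv0 = (16.00000, 10.00000, 21.00000); divide by 21.00000 → v1 = (0.76190, 0.47619, 1.00000)
Lv1 = (7.66667, 8.57143, 10.42857); divide by 10.42857 → v2 = (0.73516, 0.82192, 1.00000)
Requested entry of v2: 161/219 = 0.7352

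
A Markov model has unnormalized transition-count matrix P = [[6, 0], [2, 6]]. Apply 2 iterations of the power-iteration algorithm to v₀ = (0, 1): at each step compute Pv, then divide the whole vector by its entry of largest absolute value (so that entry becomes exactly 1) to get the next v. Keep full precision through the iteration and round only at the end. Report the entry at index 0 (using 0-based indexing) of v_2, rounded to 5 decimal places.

Pv0 = (0.000000, 6.000000); divide by 6.000000 → v1 = (0.000000, 1.000000)
Pv1 = (0.000000, 6.000000); divide by 6.000000 → v2 = (0.000000, 1.000000)
Requested entry of v2: 0/36 = 0.00000

0.00000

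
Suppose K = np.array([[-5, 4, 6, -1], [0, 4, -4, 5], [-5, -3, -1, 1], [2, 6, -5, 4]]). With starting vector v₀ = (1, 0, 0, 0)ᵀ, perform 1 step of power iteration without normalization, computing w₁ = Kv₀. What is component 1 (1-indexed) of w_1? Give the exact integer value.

-5

w1 = Kv₀ = ((-5)·1 + 4·0 + 6·0 + (-1)·0; 0·1 + 4·0 + (-4)·0 + 5·0; (-5)·1 + (-3)·0 + (-1)·0 + 1·0; 2·1 + 6·0 + (-5)·0 + 4·0) = (-5, 0, -5, 2)
The requested component of w1 is -5.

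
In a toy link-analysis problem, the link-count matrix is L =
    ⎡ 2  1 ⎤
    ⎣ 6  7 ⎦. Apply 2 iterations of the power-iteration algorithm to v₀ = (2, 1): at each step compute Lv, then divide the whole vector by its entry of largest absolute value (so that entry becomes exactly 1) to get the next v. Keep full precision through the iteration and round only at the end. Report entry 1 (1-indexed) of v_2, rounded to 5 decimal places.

Lv0 = (5.000000, 19.000000); divide by 19.000000 → v1 = (0.263158, 1.000000)
Lv1 = (1.526316, 8.578947); divide by 8.578947 → v2 = (0.177914, 1.000000)
Requested entry of v2: 29/163 = 0.17791

0.17791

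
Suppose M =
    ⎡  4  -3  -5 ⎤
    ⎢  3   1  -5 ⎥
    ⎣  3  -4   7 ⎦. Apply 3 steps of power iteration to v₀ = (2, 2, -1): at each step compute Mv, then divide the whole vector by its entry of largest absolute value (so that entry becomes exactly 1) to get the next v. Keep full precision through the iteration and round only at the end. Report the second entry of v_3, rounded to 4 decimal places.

-0.7466

Mv0 = (7.00000, 13.00000, -9.00000); divide by 13.00000 → v1 = (0.53846, 1.00000, -0.69231)
Mv1 = (2.61538, 6.07692, -7.23077); divide by -7.23077 → v2 = (-0.36170, -0.84043, 1.00000)
Mv2 = (-3.92553, -6.92553, 9.27660); divide by 9.27660 → v3 = (-0.42317, -0.74656, 1.00000)
Requested entry of v3: 651/-872 = -0.7466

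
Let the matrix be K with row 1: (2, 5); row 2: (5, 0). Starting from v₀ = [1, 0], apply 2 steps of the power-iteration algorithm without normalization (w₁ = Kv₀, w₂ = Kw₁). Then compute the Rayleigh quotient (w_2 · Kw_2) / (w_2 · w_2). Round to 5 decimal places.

w1 = Kv₀ = (2·1 + 5·0; 5·1 + 0·0) = (2, 5)
w2 = Kw1 = (2·2 + 5·5; 5·2 + 0·5) = (29, 10)
Kw2 = (108, 145)
w2·Kw2 = 29·108 + 10·145 = 4582; w2·w2 = 29·29 + 10·10 = 941
λ ≈ 4582/941 = 4.86929

λ ≈ 4.86929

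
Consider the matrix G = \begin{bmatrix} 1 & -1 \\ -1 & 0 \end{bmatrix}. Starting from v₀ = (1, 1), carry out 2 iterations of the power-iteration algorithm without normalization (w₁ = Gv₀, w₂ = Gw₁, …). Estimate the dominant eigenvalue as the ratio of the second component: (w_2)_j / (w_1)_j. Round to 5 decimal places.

λ ≈ 0.00000

w1 = Gv₀ = (0, -1)
w2 = Gw1 = (1, 0)
Ratio at component: 0 / -1 = 0.00000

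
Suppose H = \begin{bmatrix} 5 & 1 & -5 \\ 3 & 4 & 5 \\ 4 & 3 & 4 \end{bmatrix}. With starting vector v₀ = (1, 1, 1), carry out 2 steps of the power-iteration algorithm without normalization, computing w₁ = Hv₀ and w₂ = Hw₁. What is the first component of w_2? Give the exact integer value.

-38

w1 = Hv₀ = (5·1 + 1·1 + (-5)·1; 3·1 + 4·1 + 5·1; 4·1 + 3·1 + 4·1) = (1, 12, 11)
w2 = Hw1 = (5·1 + 1·12 + (-5)·11; 3·1 + 4·12 + 5·11; 4·1 + 3·12 + 4·11) = (-38, 106, 84)
The requested component of w2 is -38.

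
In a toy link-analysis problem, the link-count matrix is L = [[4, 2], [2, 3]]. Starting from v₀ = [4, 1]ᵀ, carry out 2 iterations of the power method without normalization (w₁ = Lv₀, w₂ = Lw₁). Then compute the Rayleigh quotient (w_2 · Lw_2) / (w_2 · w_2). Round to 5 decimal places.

w1 = Lv₀ = (4·4 + 2·1; 2·4 + 3·1) = (18, 11)
w2 = Lw1 = (4·18 + 2·11; 2·18 + 3·11) = (94, 69)
Lw2 = (514, 395)
w2·Lw2 = 94·514 + 69·395 = 75571; w2·w2 = 94·94 + 69·69 = 13597
λ ≈ 75571/13597 = 5.55792

5.55792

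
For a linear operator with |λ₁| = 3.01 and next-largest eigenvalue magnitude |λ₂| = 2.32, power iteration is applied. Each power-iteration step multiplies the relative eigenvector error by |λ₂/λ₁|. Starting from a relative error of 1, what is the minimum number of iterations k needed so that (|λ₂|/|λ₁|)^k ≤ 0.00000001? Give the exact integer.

71

|λ₂/λ₁| = 2.32/3.01 = 0.77076
Need k ≥ ln(0.00000001) / ln(0.77076) = -18.4207 / -0.2604 ≈ 70.747
Smallest integer k satisfying the bound: 71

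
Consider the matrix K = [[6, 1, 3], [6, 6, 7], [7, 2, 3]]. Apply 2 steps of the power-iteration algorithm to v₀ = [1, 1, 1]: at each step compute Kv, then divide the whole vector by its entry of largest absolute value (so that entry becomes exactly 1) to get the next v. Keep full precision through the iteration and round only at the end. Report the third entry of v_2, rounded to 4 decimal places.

0.5581

Kv0 = (10.00000, 19.00000, 12.00000); divide by 19.00000 → v1 = (0.52632, 1.00000, 0.63158)
Kv1 = (6.05263, 13.57895, 7.57895); divide by 13.57895 → v2 = (0.44574, 1.00000, 0.55814)
Requested entry of v2: 144/258 = 0.5581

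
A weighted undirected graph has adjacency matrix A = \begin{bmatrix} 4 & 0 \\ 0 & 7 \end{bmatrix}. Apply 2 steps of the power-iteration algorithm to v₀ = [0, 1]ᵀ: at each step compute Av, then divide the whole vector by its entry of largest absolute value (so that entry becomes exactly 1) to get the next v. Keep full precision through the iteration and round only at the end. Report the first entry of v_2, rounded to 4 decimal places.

0.0000

Av0 = (0.00000, 7.00000); divide by 7.00000 → v1 = (0.00000, 1.00000)
Av1 = (0.00000, 7.00000); divide by 7.00000 → v2 = (0.00000, 1.00000)
Requested entry of v2: 0/49 = 0.0000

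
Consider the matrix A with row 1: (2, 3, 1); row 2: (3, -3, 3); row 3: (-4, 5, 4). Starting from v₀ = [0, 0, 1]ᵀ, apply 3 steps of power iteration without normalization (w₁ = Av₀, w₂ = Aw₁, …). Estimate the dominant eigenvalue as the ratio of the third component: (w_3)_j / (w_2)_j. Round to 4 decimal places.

w1 = Av₀ = (1, 3, 4)
w2 = Aw1 = (15, 6, 27)
w3 = Aw2 = (75, 108, 78)
Ratio at component: 78 / 27 = 2.8889

2.8889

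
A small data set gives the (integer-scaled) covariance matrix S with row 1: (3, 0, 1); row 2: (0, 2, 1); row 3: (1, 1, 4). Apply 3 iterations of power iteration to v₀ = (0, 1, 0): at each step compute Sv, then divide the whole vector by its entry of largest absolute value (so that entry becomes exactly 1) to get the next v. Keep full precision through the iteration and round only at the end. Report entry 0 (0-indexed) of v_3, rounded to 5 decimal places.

0.30000

Sv0 = (0.000000, 2.000000, 1.000000); divide by 2.000000 → v1 = (0.000000, 1.000000, 0.500000)
Sv1 = (0.500000, 2.500000, 3.000000); divide by 3.000000 → v2 = (0.166667, 0.833333, 1.000000)
Sv2 = (1.500000, 2.666667, 5.000000); divide by 5.000000 → v3 = (0.300000, 0.533333, 1.000000)
Requested entry of v3: 9/30 = 0.30000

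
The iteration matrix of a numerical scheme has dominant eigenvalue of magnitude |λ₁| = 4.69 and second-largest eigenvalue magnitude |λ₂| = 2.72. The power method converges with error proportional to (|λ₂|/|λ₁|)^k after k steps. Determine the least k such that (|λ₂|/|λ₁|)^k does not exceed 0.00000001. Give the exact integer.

34

|λ₂/λ₁| = 2.72/4.69 = 0.57996
Need k ≥ ln(0.00000001) / ln(0.57996) = -18.4207 / -0.5448 ≈ 33.812
Smallest integer k satisfying the bound: 34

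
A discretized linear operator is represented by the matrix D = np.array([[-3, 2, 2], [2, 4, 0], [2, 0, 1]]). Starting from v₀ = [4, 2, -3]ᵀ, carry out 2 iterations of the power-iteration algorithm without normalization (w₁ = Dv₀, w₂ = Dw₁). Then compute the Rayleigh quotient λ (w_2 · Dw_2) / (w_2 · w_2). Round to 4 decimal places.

λ ≈ -1.2484

w1 = Dv₀ = (-14, 16, 5)
w2 = Dw1 = (84, 36, -23)
Dw2 = (-226, 312, 145)
w2·Dw2 = 84·(-226) + 36·312 + (-23)·145 = -11087; w2·w2 = 84·84 + 36·36 + (-23)·(-23) = 8881
λ ≈ -11087/8881 = -1.2484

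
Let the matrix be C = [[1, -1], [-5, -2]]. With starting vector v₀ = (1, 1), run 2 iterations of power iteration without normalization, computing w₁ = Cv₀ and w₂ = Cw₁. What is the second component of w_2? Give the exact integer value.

w1 = Cv₀ = (0, -7)
w2 = Cw1 = (7, 14)
The requested component of w2 is 14.

14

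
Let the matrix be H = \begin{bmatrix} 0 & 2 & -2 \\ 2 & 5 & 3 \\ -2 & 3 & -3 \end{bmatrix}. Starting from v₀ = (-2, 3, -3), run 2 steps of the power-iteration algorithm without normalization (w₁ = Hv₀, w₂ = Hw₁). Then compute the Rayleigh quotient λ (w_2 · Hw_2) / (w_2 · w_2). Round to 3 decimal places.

-2.734

w1 = Hv₀ = (0·(-2) + 2·3 + (-2)·(-3); 2·(-2) + 5·3 + 3·(-3); (-2)·(-2) + 3·3 + (-3)·(-3)) = (12, 2, 22)
w2 = Hw1 = (0·12 + 2·2 + (-2)·22; 2·12 + 5·2 + 3·22; (-2)·12 + 3·2 + (-3)·22) = (-40, 100, -84)
Hw2 = (368, 168, 632)
w2·Hw2 = (-40)·368 + 100·168 + (-84)·632 = -51008; w2·w2 = (-40)·(-40) + 100·100 + (-84)·(-84) = 18656
λ ≈ -51008/18656 = -2.734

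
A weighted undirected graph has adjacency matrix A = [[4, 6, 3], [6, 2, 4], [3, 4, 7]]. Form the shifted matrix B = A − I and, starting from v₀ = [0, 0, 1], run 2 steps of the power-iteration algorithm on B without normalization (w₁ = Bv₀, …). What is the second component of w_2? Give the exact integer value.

B = A − I has rows (3, 6, 3); (6, 1, 4); (3, 4, 6)
w1 = Bv₀ = (3, 4, 6)
w2 = Bw1 = (51, 46, 61)
Requested component of w2: 46

46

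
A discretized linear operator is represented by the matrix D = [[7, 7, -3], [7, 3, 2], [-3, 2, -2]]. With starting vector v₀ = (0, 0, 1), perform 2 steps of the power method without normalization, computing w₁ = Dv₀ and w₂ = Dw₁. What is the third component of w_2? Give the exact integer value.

17

w1 = Dv₀ = (7·0 + 7·0 + (-3)·1; 7·0 + 3·0 + 2·1; (-3)·0 + 2·0 + (-2)·1) = (-3, 2, -2)
w2 = Dw1 = (7·(-3) + 7·2 + (-3)·(-2); 7·(-3) + 3·2 + 2·(-2); (-3)·(-3) + 2·2 + (-2)·(-2)) = (-1, -19, 17)
The requested component of w2 is 17.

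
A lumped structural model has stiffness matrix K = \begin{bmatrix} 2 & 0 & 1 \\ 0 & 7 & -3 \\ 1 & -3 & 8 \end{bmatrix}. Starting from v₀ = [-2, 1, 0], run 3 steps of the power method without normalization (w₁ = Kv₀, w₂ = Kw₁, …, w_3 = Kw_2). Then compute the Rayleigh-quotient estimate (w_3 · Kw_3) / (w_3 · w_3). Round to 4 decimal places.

w1 = Kv₀ = (2·(-2) + 0·1 + 1·0; 0·(-2) + 7·1 + (-3)·0; 1·(-2) + (-3)·1 + 8·0) = (-4, 7, -5)
w2 = Kw1 = (2·(-4) + 0·7 + 1·(-5); 0·(-4) + 7·7 + (-3)·(-5); 1·(-4) + (-3)·7 + 8·(-5)) = (-13, 64, -65)
w3 = Kw2 = (-91, 643, -725)
Kw3 = (-907, 6676, -7820)
w3·Kw3 = (-91)·(-907) + 643·6676 + (-725)·(-7820) = 10044705; w3·w3 = (-91)·(-91) + 643·643 + (-725)·(-725) = 947355
λ ≈ 10044705/947355 = 10.6029

10.6029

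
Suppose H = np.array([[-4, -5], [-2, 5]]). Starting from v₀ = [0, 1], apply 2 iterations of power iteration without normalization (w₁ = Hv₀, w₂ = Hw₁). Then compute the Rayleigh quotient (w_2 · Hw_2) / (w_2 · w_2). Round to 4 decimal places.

5.8000

w1 = Hv₀ = ((-4)·0 + (-5)·1; (-2)·0 + 5·1) = (-5, 5)
w2 = Hw1 = ((-4)·(-5) + (-5)·5; (-2)·(-5) + 5·5) = (-5, 35)
Hw2 = (-155, 185)
w2·Hw2 = (-5)·(-155) + 35·185 = 7250; w2·w2 = (-5)·(-5) + 35·35 = 1250
λ ≈ 7250/1250 = 5.8000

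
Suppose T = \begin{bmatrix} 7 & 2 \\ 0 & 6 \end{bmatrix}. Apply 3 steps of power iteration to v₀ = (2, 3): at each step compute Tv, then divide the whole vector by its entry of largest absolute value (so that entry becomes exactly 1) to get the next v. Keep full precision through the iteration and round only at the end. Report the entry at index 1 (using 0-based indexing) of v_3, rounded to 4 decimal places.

0.4475

Tv0 = (20.00000, 18.00000); divide by 20.00000 → v1 = (1.00000, 0.90000)
Tv1 = (8.80000, 5.40000); divide by 8.80000 → v2 = (1.00000, 0.61364)
Tv2 = (8.22727, 3.68182); divide by 8.22727 → v3 = (1.00000, 0.44751)
Requested entry of v3: 648/1448 = 0.4475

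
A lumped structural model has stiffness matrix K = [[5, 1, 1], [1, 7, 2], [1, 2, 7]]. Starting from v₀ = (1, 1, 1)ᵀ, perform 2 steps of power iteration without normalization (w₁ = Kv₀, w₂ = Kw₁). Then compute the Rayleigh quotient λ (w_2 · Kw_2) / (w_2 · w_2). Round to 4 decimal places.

w1 = Kv₀ = (5·1 + 1·1 + 1·1; 1·1 + 7·1 + 2·1; 1·1 + 2·1 + 7·1) = (7, 10, 10)
w2 = Kw1 = (5·7 + 1·10 + 1·10; 1·7 + 7·10 + 2·10; 1·7 + 2·10 + 7·10) = (55, 97, 97)
Kw2 = (469, 928, 928)
w2·Kw2 = 55·469 + 97·928 + 97·928 = 205827; w2·w2 = 55·55 + 97·97 + 97·97 = 21843
λ ≈ 205827/21843 = 9.4230

9.4230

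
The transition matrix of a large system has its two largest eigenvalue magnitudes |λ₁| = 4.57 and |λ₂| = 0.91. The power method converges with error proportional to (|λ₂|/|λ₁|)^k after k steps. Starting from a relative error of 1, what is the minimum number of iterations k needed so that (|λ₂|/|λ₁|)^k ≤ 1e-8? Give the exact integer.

|λ₂/λ₁| = 0.91/4.57 = 0.19912
Need k ≥ ln(1e-8) / ln(0.19912) = -18.4207 / -1.6138 ≈ 11.414
Smallest integer k satisfying the bound: 12

12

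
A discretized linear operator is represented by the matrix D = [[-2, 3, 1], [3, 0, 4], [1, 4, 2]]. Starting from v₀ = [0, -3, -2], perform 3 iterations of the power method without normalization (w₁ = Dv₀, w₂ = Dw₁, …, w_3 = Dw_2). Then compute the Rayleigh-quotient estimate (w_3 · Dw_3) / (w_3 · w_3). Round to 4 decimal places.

w1 = Dv₀ = ((-2)·0 + 3·(-3) + 1·(-2); 3·0 + 0·(-3) + 4·(-2); 1·0 + 4·(-3) + 2·(-2)) = (-11, -8, -16)
w2 = Dw1 = ((-2)·(-11) + 3·(-8) + 1·(-16); 3·(-11) + 0·(-8) + 4·(-16); 1·(-11) + 4·(-8) + 2·(-16)) = (-18, -97, -75)
w3 = Dw2 = (-330, -354, -556)
Dw3 = (-958, -3214, -2858)
w3·Dw3 = (-330)·(-958) + (-354)·(-3214) + (-556)·(-2858) = 3042944; w3·w3 = (-330)·(-330) + (-354)·(-354) + (-556)·(-556) = 543352
λ ≈ 3042944/543352 = 5.6003

5.6003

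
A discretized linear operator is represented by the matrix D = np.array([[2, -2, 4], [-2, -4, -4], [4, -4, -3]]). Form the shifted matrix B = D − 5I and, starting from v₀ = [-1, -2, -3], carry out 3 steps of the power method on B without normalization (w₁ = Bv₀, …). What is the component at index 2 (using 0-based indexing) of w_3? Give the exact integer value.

4788

B = D − 5I has rows (-3, -2, 4); (-2, -9, -4); (4, -4, -8)
w1 = Bv₀ = ((-3)·(-1) + (-2)·(-2) + 4·(-3); (-2)·(-1) + (-9)·(-2) + (-4)·(-3); 4·(-1) + (-4)·(-2) + (-8)·(-3)) = (-5, 32, 28)
w2 = Bw1 = ((-3)·(-5) + (-2)·32 + 4·28; (-2)·(-5) + (-9)·32 + (-4)·28; 4·(-5) + (-4)·32 + (-8)·28) = (63, -390, -372)
w3 = Bw2 = (-897, 4872, 4788)
Requested component of w3: 4788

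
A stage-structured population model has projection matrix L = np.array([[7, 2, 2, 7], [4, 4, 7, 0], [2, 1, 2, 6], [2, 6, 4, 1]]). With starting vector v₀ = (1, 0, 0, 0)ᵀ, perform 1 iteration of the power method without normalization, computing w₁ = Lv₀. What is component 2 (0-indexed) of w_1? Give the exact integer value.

w1 = Lv₀ = (7·1 + 2·0 + 2·0 + 7·0; 4·1 + 4·0 + 7·0 + 0·0; 2·1 + 1·0 + 2·0 + 6·0; 2·1 + 6·0 + 4·0 + 1·0) = (7, 4, 2, 2)
The requested component of w1 is 2.

2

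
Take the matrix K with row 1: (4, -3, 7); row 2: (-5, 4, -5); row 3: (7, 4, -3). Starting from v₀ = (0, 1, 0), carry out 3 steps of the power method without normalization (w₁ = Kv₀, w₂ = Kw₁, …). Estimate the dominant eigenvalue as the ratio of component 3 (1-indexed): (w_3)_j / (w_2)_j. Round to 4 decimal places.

-7.2353

w1 = Kv₀ = (-3, 4, 4)
w2 = Kw1 = (4, 11, -17)
w3 = Kw2 = (-136, 109, 123)
Ratio at component: 123 / -17 = -7.2353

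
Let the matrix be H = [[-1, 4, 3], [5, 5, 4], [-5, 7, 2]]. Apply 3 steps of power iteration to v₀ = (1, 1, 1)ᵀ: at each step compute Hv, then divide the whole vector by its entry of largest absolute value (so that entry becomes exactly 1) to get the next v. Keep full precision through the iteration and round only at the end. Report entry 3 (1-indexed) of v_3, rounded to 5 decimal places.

0.54774

Hv0 = (6.000000, 14.000000, 4.000000); divide by 14.000000 → v1 = (0.428571, 1.000000, 0.285714)
Hv1 = (4.428571, 8.285714, 5.428571); divide by 8.285714 → v2 = (0.534483, 1.000000, 0.655172)
Hv2 = (5.431034, 10.293103, 5.637931); divide by 10.293103 → v3 = (0.527638, 1.000000, 0.547739)
Requested entry of v3: 654/1194 = 0.54774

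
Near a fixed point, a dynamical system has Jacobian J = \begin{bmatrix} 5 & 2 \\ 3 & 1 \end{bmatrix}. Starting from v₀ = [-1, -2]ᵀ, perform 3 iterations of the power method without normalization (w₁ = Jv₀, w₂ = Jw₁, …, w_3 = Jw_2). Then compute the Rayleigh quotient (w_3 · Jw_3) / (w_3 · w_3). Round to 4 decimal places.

w1 = Jv₀ = (5·(-1) + 2·(-2); 3·(-1) + 1·(-2)) = (-9, -5)
w2 = Jw1 = (5·(-9) + 2·(-5); 3·(-9) + 1·(-5)) = (-55, -32)
w3 = Jw2 = (-339, -197)
Jw3 = (-2089, -1214)
w3·Jw3 = (-339)·(-2089) + (-197)·(-1214) = 947329; w3·w3 = (-339)·(-339) + (-197)·(-197) = 153730
λ ≈ 947329/153730 = 6.1623

6.1623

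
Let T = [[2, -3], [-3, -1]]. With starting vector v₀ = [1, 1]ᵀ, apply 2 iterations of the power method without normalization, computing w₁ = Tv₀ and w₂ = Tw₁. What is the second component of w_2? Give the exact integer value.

w1 = Tv₀ = (2·1 + (-3)·1; (-3)·1 + (-1)·1) = (-1, -4)
w2 = Tw1 = (2·(-1) + (-3)·(-4); (-3)·(-1) + (-1)·(-4)) = (10, 7)
The requested component of w2 is 7.

7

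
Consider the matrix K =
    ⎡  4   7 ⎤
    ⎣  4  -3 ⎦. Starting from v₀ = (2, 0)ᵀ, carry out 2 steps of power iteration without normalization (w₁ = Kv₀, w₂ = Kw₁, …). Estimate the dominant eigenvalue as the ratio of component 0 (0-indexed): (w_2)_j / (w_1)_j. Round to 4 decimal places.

λ ≈ 11.0000

w1 = Kv₀ = (4·2 + 7·0; 4·2 + (-3)·0) = (8, 8)
w2 = Kw1 = (4·8 + 7·8; 4·8 + (-3)·8) = (88, 8)
Ratio at component: 88 / 8 = 11.0000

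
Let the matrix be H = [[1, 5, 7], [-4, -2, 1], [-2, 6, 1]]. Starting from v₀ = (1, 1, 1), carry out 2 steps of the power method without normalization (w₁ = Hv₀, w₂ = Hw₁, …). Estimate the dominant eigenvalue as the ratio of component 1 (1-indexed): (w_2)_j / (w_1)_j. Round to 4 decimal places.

w1 = Hv₀ = (13, -5, 5)
w2 = Hw1 = (23, -37, -51)
Ratio at component: 23 / 13 = 1.7692

λ ≈ 1.7692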